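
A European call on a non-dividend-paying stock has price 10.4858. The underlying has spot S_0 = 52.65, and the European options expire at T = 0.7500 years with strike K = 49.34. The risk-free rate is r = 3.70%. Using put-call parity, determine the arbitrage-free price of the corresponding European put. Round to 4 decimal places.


Put-call parity: C - P = S_0 * exp(-qT) - K * exp(-rT).
S_0 * exp(-qT) = 52.6500 * 1.00000000 = 52.65000000
K * exp(-rT) = 49.3400 * 0.97263149 = 47.98963793
P = C - S*exp(-qT) + K*exp(-rT)
P = 10.4858 - 52.65000000 + 47.98963793 = 5.8254

Answer: Put price = 5.8254


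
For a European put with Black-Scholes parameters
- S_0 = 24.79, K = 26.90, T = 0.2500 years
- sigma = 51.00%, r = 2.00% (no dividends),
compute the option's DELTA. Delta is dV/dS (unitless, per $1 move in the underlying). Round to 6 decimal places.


d1 = -0.1732291787; d2 = -0.4282291787
phi(d1) = 0.3930011632; exp(-qT) = 1.0000000000; exp(-rT) = 0.9950124792
N(-d1) = 0.5687643555
Delta = -exp(-qT) * N(-d1) = -1.0000000000 * 0.5687643555 = -0.568764

Answer: Delta = -0.568764


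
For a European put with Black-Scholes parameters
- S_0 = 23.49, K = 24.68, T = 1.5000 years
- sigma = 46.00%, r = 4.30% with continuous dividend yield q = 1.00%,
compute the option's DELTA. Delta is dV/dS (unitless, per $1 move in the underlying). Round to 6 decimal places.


Answer: Delta = -0.383243

Derivation:
d1 = 0.2818361592; d2 = -0.2815464817
phi(d1) = 0.3834084751; exp(-qT) = 0.9851119396; exp(-rT) = 0.9375361143
N(-d1) = 0.3890345717
Delta = -exp(-qT) * N(-d1) = -0.9851119396 * 0.3890345717 = -0.383243


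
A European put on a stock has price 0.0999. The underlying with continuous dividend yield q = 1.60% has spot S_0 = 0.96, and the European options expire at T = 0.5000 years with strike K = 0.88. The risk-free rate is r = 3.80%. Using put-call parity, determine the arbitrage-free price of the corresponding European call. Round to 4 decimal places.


Answer: Call price = 0.1888

Derivation:
Put-call parity: C - P = S_0 * exp(-qT) - K * exp(-rT).
S_0 * exp(-qT) = 0.9600 * 0.99203191 = 0.95235064
K * exp(-rT) = 0.8800 * 0.98117936 = 0.86343784
C = P + S*exp(-qT) - K*exp(-rT)
C = 0.0999 + 0.95235064 - 0.86343784 = 0.1888


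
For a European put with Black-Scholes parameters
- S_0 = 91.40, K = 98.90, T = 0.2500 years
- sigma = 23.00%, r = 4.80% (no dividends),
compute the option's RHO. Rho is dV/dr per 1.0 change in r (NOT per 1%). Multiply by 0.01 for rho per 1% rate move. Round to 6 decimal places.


d1 = -0.5239240015; d2 = -0.6389240015
phi(d1) = 0.3477794680; exp(-qT) = 1.0000000000; exp(-rT) = 0.9880717129
N(-d2) = 0.7385638134
Rho = -K*T*exp(-rT)*N(-d2) = -98.9000 * 0.2500 * 0.9880717129 * 0.7385638134 = -18.043168

Answer: Rho = -18.043168


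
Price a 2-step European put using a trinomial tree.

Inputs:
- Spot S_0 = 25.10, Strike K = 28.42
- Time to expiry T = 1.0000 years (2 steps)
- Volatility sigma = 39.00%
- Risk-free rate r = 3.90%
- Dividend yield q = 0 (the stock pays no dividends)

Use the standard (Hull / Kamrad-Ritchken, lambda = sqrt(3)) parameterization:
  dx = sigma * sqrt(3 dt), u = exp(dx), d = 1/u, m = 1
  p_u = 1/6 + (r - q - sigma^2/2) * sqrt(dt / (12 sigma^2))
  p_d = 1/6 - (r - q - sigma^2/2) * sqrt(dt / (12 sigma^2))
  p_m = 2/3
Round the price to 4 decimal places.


dt = T/N = 0.500000; dx = sigma*sqrt(3*dt) = 0.477650
u = exp(dx) = 1.612282; d = 1/u = 0.620239
p_u = 0.147275, p_m = 0.666667, p_d = 0.186058
Discount per step: exp(-r*dt) = 0.980689
Stock lattice S(k, j) with j the centered position index:
  k=0: S(0,+0) = 25.1000
  k=1: S(1,-1) = 15.5680; S(1,+0) = 25.1000; S(1,+1) = 40.4683
  k=2: S(2,-2) = 9.6559; S(2,-1) = 15.5680; S(2,+0) = 25.1000; S(2,+1) = 40.4683; S(2,+2) = 65.2463
Terminal payoffs V(N, j) = max(K - S_T, 0):
  V(2,-2) = 18.764122; V(2,-1) = 12.852003; V(2,+0) = 3.320000; V(2,+1) = 0.000000; V(2,+2) = 0.000000
Backward induction: V(k, j) = exp(-r*dt) * [p_u * V(k+1, j+1) + p_m * V(k+1, j) + p_d * V(k+1, j-1)]
  V(1,-1) = exp(-r*dt) * [p_u*3.320000 + p_m*12.852003 + p_d*18.764122] = 12.305859
  V(1,+0) = exp(-r*dt) * [p_u*0.000000 + p_m*3.320000 + p_d*12.852003] = 4.515638
  V(1,+1) = exp(-r*dt) * [p_u*0.000000 + p_m*0.000000 + p_d*3.320000] = 0.605785
  V(0,+0) = exp(-r*dt) * [p_u*0.605785 + p_m*4.515638 + p_d*12.305859] = 5.285179

Answer: Price = V(0,0) = 5.2852


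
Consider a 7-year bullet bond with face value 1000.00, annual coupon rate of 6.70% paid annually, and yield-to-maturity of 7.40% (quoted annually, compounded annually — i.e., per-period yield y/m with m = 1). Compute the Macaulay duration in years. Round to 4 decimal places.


Coupon per period c = face * coupon_rate / m = 67.000000
Periods per year m = 1; per-period yield y/m = 0.074000
Number of cashflows N = 7
Cashflows (t years, CF_t, discount factor 1/(1+y/m)^(m*t), PV):
  t = 1.0000: CF_t = 67.000000, DF = 0.931099, PV = 62.383613
  t = 2.0000: CF_t = 67.000000, DF = 0.866945, PV = 58.085300
  t = 3.0000: CF_t = 67.000000, DF = 0.807211, PV = 54.083148
  t = 4.0000: CF_t = 67.000000, DF = 0.751593, PV = 50.356748
  t = 5.0000: CF_t = 67.000000, DF = 0.699808, PV = 46.887103
  t = 6.0000: CF_t = 67.000000, DF = 0.651590, PV = 43.656520
  t = 7.0000: CF_t = 1067.000000, DF = 0.606694, PV = 647.342991
Price P = sum_t PV_t = 962.795422
Macaulay numerator sum_t t * PV_t:
  t * PV_t at t = 1.0000: 62.383613
  t * PV_t at t = 2.0000: 116.170601
  t * PV_t at t = 3.0000: 162.249443
  t * PV_t at t = 4.0000: 201.426993
  t * PV_t at t = 5.0000: 234.435513
  t * PV_t at t = 6.0000: 261.939120
  t * PV_t at t = 7.0000: 4531.400935
Macaulay duration D = (sum_t t * PV_t) / P = 5570.006217 / 962.795422 = 5.785244

Answer: Macaulay duration = 5.7852 years


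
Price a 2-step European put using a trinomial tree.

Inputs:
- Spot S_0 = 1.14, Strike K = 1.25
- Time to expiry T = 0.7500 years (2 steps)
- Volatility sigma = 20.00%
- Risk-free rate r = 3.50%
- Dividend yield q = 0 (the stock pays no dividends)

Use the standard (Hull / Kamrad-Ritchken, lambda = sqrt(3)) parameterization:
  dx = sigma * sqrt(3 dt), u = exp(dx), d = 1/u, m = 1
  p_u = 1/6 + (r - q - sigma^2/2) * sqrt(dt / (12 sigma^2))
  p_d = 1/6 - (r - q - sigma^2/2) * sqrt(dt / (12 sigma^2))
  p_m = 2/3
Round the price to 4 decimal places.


dt = T/N = 0.375000; dx = sigma*sqrt(3*dt) = 0.212132
u = exp(dx) = 1.236311; d = 1/u = 0.808858
p_u = 0.179925, p_m = 0.666667, p_d = 0.153408
Discount per step: exp(-r*dt) = 0.986961
Stock lattice S(k, j) with j the centered position index:
  k=0: S(0,+0) = 1.1400
  k=1: S(1,-1) = 0.9221; S(1,+0) = 1.1400; S(1,+1) = 1.4094
  k=2: S(2,-2) = 0.7458; S(2,-1) = 0.9221; S(2,+0) = 1.1400; S(2,+1) = 1.4094; S(2,+2) = 1.7425
Terminal payoffs V(N, j) = max(K - S_T, 0):
  V(2,-2) = 0.504154; V(2,-1) = 0.327902; V(2,+0) = 0.110000; V(2,+1) = 0.000000; V(2,+2) = 0.000000
Backward induction: V(k, j) = exp(-r*dt) * [p_u * V(k+1, j+1) + p_m * V(k+1, j) + p_d * V(k+1, j-1)]
  V(1,-1) = exp(-r*dt) * [p_u*0.110000 + p_m*0.327902 + p_d*0.504154] = 0.311618
  V(1,+0) = exp(-r*dt) * [p_u*0.000000 + p_m*0.110000 + p_d*0.327902] = 0.122024
  V(1,+1) = exp(-r*dt) * [p_u*0.000000 + p_m*0.000000 + p_d*0.110000] = 0.016655
  V(0,+0) = exp(-r*dt) * [p_u*0.016655 + p_m*0.122024 + p_d*0.311618] = 0.130428

Answer: Price = V(0,0) = 0.1304


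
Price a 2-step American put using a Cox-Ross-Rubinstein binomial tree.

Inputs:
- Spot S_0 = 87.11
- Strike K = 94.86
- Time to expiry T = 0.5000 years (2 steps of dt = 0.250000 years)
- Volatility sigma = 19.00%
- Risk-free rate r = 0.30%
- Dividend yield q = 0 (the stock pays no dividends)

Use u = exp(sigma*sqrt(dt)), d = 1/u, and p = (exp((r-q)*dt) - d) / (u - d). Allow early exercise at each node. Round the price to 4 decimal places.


dt = T/N = 0.250000
u = exp(sigma*sqrt(dt)) = 1.099659; d = 1/u = 0.909373
p = (exp((r-q)*dt) - d) / (u - d) = 0.480211
Discount per step: exp(-r*dt) = 0.999250
Stock lattice S(k, i) with i counting down-moves:
  k=0: S(0,0) = 87.1100
  k=1: S(1,0) = 95.7913; S(1,1) = 79.2155
  k=2: S(2,0) = 105.3377; S(2,1) = 87.1100; S(2,2) = 72.0364
Terminal payoffs V(N, i) = max(K - S_T, 0):
  V(2,0) = 0.000000; V(2,1) = 7.750000; V(2,2) = 22.823590
Backward induction: V(k, i) = exp(-r*dt) * [p * V(k+1, i) + (1-p) * V(k+1, i+1)]; then take max(V_cont, immediate exercise) for American.
  V(1,0) = exp(-r*dt) * [p*0.000000 + (1-p)*7.750000] = 4.025346; exercise = 0.000000; V(1,0) = max -> 4.025346
  V(1,1) = exp(-r*dt) * [p*7.750000 + (1-p)*22.823590] = 15.573405; exercise = 15.644524; V(1,1) = max -> 15.644524
  V(0,0) = exp(-r*dt) * [p*4.025346 + (1-p)*15.644524] = 10.057324; exercise = 7.750000; V(0,0) = max -> 10.057324

Answer: Price = V(0,0) = 10.0573


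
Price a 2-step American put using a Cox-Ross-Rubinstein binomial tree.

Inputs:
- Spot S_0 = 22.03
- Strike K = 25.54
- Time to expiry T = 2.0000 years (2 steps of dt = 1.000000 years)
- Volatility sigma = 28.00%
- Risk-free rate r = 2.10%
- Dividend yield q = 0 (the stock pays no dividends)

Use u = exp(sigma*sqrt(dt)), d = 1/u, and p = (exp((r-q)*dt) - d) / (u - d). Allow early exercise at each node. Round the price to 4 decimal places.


Answer: Price = V(0,0) = 5.4704

Derivation:
dt = T/N = 1.000000
u = exp(sigma*sqrt(dt)) = 1.323130; d = 1/u = 0.755784
p = (exp((r-q)*dt) - d) / (u - d) = 0.467860
Discount per step: exp(-r*dt) = 0.979219
Stock lattice S(k, i) with i counting down-moves:
  k=0: S(0,0) = 22.0300
  k=1: S(1,0) = 29.1485; S(1,1) = 16.6499
  k=2: S(2,0) = 38.5673; S(2,1) = 22.0300; S(2,2) = 12.5837
Terminal payoffs V(N, i) = max(K - S_T, 0):
  V(2,0) = 0.000000; V(2,1) = 3.510000; V(2,2) = 12.956264
Backward induction: V(k, i) = exp(-r*dt) * [p * V(k+1, i) + (1-p) * V(k+1, i+1)]; then take max(V_cont, immediate exercise) for American.
  V(1,0) = exp(-r*dt) * [p*0.000000 + (1-p)*3.510000] = 1.828998; exercise = 0.000000; V(1,0) = max -> 1.828998
  V(1,1) = exp(-r*dt) * [p*3.510000 + (1-p)*12.956264] = 8.359337; exercise = 8.890084; V(1,1) = max -> 8.890084
  V(0,0) = exp(-r*dt) * [p*1.828998 + (1-p)*8.890084] = 5.470394; exercise = 3.510000; V(0,0) = max -> 5.470394


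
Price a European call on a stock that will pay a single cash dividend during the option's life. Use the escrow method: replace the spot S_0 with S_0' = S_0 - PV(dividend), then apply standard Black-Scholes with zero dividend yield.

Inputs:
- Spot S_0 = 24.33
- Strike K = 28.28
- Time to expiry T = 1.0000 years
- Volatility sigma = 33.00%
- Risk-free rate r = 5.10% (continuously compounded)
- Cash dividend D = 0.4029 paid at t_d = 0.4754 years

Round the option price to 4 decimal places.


Answer: Price = 2.0615

Derivation:
PV(D) = D * exp(-r * t_d) = 0.4029 * 0.97604616 = 0.39324900
S_0' = S_0 - PV(D) = 24.3300 - 0.39324900 = 23.93675100
d1 = (ln(S_0'/K) + (r + sigma^2/2)*T) / (sigma*sqrt(T)) = -0.18572686
d2 = d1 - sigma*sqrt(T) = -0.51572686
exp(-rT) = 0.95027867
N(d1) = 0.42632948; N(d2) = 0.30302260
C = S_0' * N(d1) - K * exp(-rT) * N(d2) = 23.93675100 * 0.42632948 - 28.2800 * 0.95027867 * 0.30302260 = 2.0615


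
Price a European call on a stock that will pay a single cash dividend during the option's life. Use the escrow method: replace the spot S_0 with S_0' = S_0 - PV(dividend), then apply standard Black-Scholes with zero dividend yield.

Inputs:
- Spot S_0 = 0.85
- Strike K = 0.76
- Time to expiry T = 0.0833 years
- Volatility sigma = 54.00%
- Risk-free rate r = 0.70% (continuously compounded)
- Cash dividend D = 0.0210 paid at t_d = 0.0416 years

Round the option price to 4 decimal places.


PV(D) = D * exp(-r * t_d) = 0.0210 * 0.99970884 = 0.02099389
S_0' = S_0 - PV(D) = 0.8500 - 0.02099389 = 0.82900611
d1 = (ln(S_0'/K) + (r + sigma^2/2)*T) / (sigma*sqrt(T)) = 0.63930169
d2 = d1 - sigma*sqrt(T) = 0.48344830
exp(-rT) = 0.99941707
N(d1) = 0.73868666; N(d2) = 0.68561127
C = S_0' * N(d1) - K * exp(-rT) * N(d2) = 0.82900611 * 0.73868666 - 0.7600 * 0.99941707 * 0.68561127 = 0.0916

Answer: Price = 0.0916


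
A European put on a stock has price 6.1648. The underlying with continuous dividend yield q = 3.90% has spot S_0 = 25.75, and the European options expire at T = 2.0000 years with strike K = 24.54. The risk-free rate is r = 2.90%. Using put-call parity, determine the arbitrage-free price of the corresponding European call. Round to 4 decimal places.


Answer: Call price = 6.8255

Derivation:
Put-call parity: C - P = S_0 * exp(-qT) - K * exp(-rT).
S_0 * exp(-qT) = 25.7500 * 0.92496443 = 23.81783398
K * exp(-rT) = 24.5400 * 0.94364995 = 23.15716971
C = P + S*exp(-qT) - K*exp(-rT)
C = 6.1648 + 23.81783398 - 23.15716971 = 6.8255


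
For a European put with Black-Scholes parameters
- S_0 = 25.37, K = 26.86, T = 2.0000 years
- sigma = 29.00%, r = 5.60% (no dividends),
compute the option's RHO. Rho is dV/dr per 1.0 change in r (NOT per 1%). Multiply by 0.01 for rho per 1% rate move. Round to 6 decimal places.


d1 = 0.3389947508; d2 = -0.0711271823
phi(d1) = 0.3766656882; exp(-qT) = 1.0000000000; exp(-rT) = 0.8940442575
N(-d2) = 0.5283517327
Rho = -K*T*exp(-rT)*N(-d2) = -26.8600 * 2.0000 * 0.8940442575 * 0.5283517327 = -25.375707

Answer: Rho = -25.375707


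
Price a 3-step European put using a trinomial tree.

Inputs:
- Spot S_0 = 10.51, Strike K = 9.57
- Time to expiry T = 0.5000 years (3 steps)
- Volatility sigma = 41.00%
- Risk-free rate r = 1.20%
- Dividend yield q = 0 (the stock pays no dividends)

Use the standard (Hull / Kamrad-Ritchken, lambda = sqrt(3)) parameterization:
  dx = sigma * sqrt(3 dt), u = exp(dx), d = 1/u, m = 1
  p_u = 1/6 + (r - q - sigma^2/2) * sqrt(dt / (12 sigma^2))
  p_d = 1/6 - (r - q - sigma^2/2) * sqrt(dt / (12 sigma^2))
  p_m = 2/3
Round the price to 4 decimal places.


Answer: Price = V(0,0) = 0.7405

Derivation:
dt = T/N = 0.166667; dx = sigma*sqrt(3*dt) = 0.289914
u = exp(dx) = 1.336312; d = 1/u = 0.748328
p_u = 0.145956, p_m = 0.666667, p_d = 0.187377
Discount per step: exp(-r*dt) = 0.998002
Stock lattice S(k, j) with j the centered position index:
  k=0: S(0,+0) = 10.5100
  k=1: S(1,-1) = 7.8649; S(1,+0) = 10.5100; S(1,+1) = 14.0446
  k=2: S(2,-2) = 5.8855; S(2,-1) = 7.8649; S(2,+0) = 10.5100; S(2,+1) = 14.0446; S(2,+2) = 18.7680
  k=3: S(3,-3) = 4.4043; S(3,-2) = 5.8855; S(3,-1) = 7.8649; S(3,+0) = 10.5100; S(3,+1) = 14.0446; S(3,+2) = 18.7680; S(3,+3) = 25.0799
Terminal payoffs V(N, j) = max(K - S_T, 0):
  V(3,-3) = 5.165680; V(3,-2) = 3.684453; V(3,-1) = 1.705072; V(3,+0) = 0.000000; V(3,+1) = 0.000000; V(3,+2) = 0.000000; V(3,+3) = 0.000000
Backward induction: V(k, j) = exp(-r*dt) * [p_u * V(k+1, j+1) + p_m * V(k+1, j) + p_d * V(k+1, j-1)]
  V(2,-2) = exp(-r*dt) * [p_u*1.705072 + p_m*3.684453 + p_d*5.165680] = 3.665759
  V(2,-1) = exp(-r*dt) * [p_u*0.000000 + p_m*1.705072 + p_d*3.684453] = 1.823445
  V(2,+0) = exp(-r*dt) * [p_u*0.000000 + p_m*0.000000 + p_d*1.705072] = 0.318853
  V(2,+1) = exp(-r*dt) * [p_u*0.000000 + p_m*0.000000 + p_d*0.000000] = 0.000000
  V(2,+2) = exp(-r*dt) * [p_u*0.000000 + p_m*0.000000 + p_d*0.000000] = 0.000000
  V(1,-1) = exp(-r*dt) * [p_u*0.318853 + p_m*1.823445 + p_d*3.665759] = 1.945153
  V(1,+0) = exp(-r*dt) * [p_u*0.000000 + p_m*0.318853 + p_d*1.823445] = 0.553132
  V(1,+1) = exp(-r*dt) * [p_u*0.000000 + p_m*0.000000 + p_d*0.318853] = 0.059626
  V(0,+0) = exp(-r*dt) * [p_u*0.059626 + p_m*0.553132 + p_d*1.945153] = 0.740452


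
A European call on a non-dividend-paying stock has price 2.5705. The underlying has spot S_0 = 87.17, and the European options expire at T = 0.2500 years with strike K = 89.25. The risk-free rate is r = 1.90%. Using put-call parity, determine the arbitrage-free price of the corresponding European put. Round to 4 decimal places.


Answer: Put price = 4.2276

Derivation:
Put-call parity: C - P = S_0 * exp(-qT) - K * exp(-rT).
S_0 * exp(-qT) = 87.1700 * 1.00000000 = 87.17000000
K * exp(-rT) = 89.2500 * 0.99526126 = 88.82706776
P = C - S*exp(-qT) + K*exp(-rT)
P = 2.5705 - 87.17000000 + 88.82706776 = 4.2276


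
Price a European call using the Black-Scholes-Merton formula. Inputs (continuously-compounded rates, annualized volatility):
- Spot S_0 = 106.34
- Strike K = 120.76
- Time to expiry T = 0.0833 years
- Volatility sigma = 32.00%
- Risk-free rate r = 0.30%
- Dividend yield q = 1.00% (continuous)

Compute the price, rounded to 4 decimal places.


d1 = (ln(S/K) + (r - q + 0.5*sigma^2) * T) / (sigma * sqrt(T)) = -1.33699644
d2 = d1 - sigma * sqrt(T) = -1.42935400
exp(-rT) = 0.99975013; exp(-qT) = 0.99916735
C = S_0 * exp(-qT) * N(d1) - K * exp(-rT) * N(d2)
N(d1) = 0.09061190; N(d2) = 0.07645126
C = 106.3400 * 0.99916735 * 0.09061190 - 120.7600 * 0.99975013 * 0.07645126 = 0.3977

Answer: Price = 0.3977


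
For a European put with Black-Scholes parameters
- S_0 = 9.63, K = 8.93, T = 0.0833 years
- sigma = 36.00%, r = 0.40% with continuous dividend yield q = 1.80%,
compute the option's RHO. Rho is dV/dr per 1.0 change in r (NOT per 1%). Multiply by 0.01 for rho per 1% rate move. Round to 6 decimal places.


Answer: Rho = -0.188595

Derivation:
d1 = 0.7670523198; d2 = 0.6631500581
phi(d1) = 0.2972674133; exp(-qT) = 0.9985017235; exp(-rT) = 0.9996668555
N(-d2) = 0.2536172267
Rho = -K*T*exp(-rT)*N(-d2) = -8.9300 * 0.0833 * 0.9996668555 * 0.2536172267 = -0.188595


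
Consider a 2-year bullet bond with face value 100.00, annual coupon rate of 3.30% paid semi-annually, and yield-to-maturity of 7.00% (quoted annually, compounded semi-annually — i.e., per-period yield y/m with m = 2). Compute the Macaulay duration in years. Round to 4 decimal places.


Answer: Macaulay duration = 1.9498 years

Derivation:
Coupon per period c = face * coupon_rate / m = 1.650000
Periods per year m = 2; per-period yield y/m = 0.035000
Number of cashflows N = 4
Cashflows (t years, CF_t, discount factor 1/(1+y/m)^(m*t), PV):
  t = 0.5000: CF_t = 1.650000, DF = 0.966184, PV = 1.594203
  t = 1.0000: CF_t = 1.650000, DF = 0.933511, PV = 1.540293
  t = 1.5000: CF_t = 1.650000, DF = 0.901943, PV = 1.488205
  t = 2.0000: CF_t = 101.650000, DF = 0.871442, PV = 88.582102
Price P = sum_t PV_t = 93.204803
Macaulay numerator sum_t t * PV_t:
  t * PV_t at t = 0.5000: 0.797101
  t * PV_t at t = 1.0000: 1.540293
  t * PV_t at t = 1.5000: 2.232308
  t * PV_t at t = 2.0000: 177.164205
Macaulay duration D = (sum_t t * PV_t) / P = 181.733907 / 93.204803 = 1.949834


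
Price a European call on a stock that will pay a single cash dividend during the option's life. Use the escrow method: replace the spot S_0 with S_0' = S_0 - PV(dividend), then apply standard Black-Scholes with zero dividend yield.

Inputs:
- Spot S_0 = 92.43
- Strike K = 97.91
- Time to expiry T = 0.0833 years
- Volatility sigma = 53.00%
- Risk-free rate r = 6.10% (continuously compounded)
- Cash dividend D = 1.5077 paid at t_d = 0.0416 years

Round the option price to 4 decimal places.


Answer: Price = 3.0690

Derivation:
PV(D) = D * exp(-r * t_d) = 1.5077 * 0.99746562 = 1.50387891
S_0' = S_0 - PV(D) = 92.4300 - 1.50387891 = 90.92612109
d1 = (ln(S_0'/K) + (r + sigma^2/2)*T) / (sigma*sqrt(T)) = -0.37407089
d2 = d1 - sigma*sqrt(T) = -0.52703811
exp(-rT) = 0.99493159
N(d1) = 0.35417579; N(d2) = 0.29908356
C = S_0' * N(d1) - K * exp(-rT) * N(d2) = 90.92612109 * 0.35417579 - 97.9100 * 0.99493159 * 0.29908356 = 3.0690


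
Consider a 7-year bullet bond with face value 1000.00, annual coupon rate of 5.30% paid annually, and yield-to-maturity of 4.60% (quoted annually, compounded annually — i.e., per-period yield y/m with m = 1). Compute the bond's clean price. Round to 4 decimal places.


Coupon per period c = face * coupon_rate / m = 53.000000
Periods per year m = 1; per-period yield y/m = 0.046000
Number of cashflows N = 7
Cashflows (t years, CF_t, discount factor 1/(1+y/m)^(m*t), PV):
  t = 1.0000: CF_t = 53.000000, DF = 0.956023, PV = 50.669216
  t = 2.0000: CF_t = 53.000000, DF = 0.913980, PV = 48.440933
  t = 3.0000: CF_t = 53.000000, DF = 0.873786, PV = 46.310644
  t = 4.0000: CF_t = 53.000000, DF = 0.835359, PV = 44.274038
  t = 5.0000: CF_t = 53.000000, DF = 0.798623, PV = 42.326996
  t = 6.0000: CF_t = 53.000000, DF = 0.763501, PV = 40.465579
  t = 7.0000: CF_t = 1053.000000, DF = 0.729925, PV = 768.610971
Price P = sum_t PV_t = 1041.098377

Answer: Price = 1041.0984


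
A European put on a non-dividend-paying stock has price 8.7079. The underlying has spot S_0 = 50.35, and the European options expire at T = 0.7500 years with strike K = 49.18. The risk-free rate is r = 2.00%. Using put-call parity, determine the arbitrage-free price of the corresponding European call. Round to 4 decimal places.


Put-call parity: C - P = S_0 * exp(-qT) - K * exp(-rT).
S_0 * exp(-qT) = 50.3500 * 1.00000000 = 50.35000000
K * exp(-rT) = 49.1800 * 0.98511194 = 48.44780519
C = P + S*exp(-qT) - K*exp(-rT)
C = 8.7079 + 50.35000000 - 48.44780519 = 10.6101

Answer: Call price = 10.6101


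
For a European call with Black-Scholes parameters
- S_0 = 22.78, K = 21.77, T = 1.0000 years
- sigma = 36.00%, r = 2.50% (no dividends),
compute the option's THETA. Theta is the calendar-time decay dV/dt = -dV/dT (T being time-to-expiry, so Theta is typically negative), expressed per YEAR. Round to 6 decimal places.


d1 = 0.3754168966; d2 = 0.0154168966
phi(d1) = 0.3717969317; exp(-qT) = 1.0000000000; exp(-rT) = 0.9753099120
Theta = -S*exp(-qT)*phi(d1)*sigma/(2*sqrt(T)) - r*K*exp(-rT)*N(d2) + q*S*exp(-qT)*N(d1)
N(d1) = 0.6463247797; N(d2) = 0.5061502083; sqrt(T) = 1.0000000000
Term 1 = -22.7800 * 1.0000000000 * 0.3717969317 * 0.3600 / (2 * 1.0000000000) = -1.5245161387
Term 2 = -0.0250 * 21.7700 * 0.9753099120 * 0.5061502083 = -0.2686708168
Term 3 = 0 (no dividend yield, q = 0)
Theta = -1.5245161387 + (-0.2686708168) + (0.0000000000) = -1.793187

Answer: Theta = -1.793187


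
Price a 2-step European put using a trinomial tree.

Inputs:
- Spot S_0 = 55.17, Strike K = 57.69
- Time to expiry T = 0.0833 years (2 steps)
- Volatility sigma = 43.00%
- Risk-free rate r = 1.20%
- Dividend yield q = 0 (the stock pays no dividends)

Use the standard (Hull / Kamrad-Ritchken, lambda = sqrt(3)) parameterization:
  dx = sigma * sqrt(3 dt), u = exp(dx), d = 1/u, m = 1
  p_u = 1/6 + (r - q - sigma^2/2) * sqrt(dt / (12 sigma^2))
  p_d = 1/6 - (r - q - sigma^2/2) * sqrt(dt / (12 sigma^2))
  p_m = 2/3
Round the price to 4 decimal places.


Answer: Price = V(0,0) = 4.2315

Derivation:
dt = T/N = 0.041650; dx = sigma*sqrt(3*dt) = 0.151998
u = exp(dx) = 1.164157; d = 1/u = 0.858990
p_u = 0.155644, p_m = 0.666667, p_d = 0.177689
Discount per step: exp(-r*dt) = 0.999500
Stock lattice S(k, j) with j the centered position index:
  k=0: S(0,+0) = 55.1700
  k=1: S(1,-1) = 47.3905; S(1,+0) = 55.1700; S(1,+1) = 64.2266
  k=2: S(2,-2) = 40.7080; S(2,-1) = 47.3905; S(2,+0) = 55.1700; S(2,+1) = 64.2266; S(2,+2) = 74.7698
Terminal payoffs V(N, j) = max(K - S_T, 0):
  V(2,-2) = 16.982016; V(2,-1) = 10.299500; V(2,+0) = 2.520000; V(2,+1) = 0.000000; V(2,+2) = 0.000000
Backward induction: V(k, j) = exp(-r*dt) * [p_u * V(k+1, j+1) + p_m * V(k+1, j) + p_d * V(k+1, j-1)]
  V(1,-1) = exp(-r*dt) * [p_u*2.520000 + p_m*10.299500 + p_d*16.982016] = 10.270940
  V(1,+0) = exp(-r*dt) * [p_u*0.000000 + p_m*2.520000 + p_d*10.299500] = 3.508354
  V(1,+1) = exp(-r*dt) * [p_u*0.000000 + p_m*0.000000 + p_d*2.520000] = 0.447553
  V(0,+0) = exp(-r*dt) * [p_u*0.447553 + p_m*3.508354 + p_d*10.270940] = 4.231480


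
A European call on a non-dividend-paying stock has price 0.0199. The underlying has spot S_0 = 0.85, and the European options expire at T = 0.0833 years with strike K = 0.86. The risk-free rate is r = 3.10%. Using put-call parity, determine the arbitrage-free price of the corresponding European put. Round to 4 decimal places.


Answer: Put price = 0.0277

Derivation:
Put-call parity: C - P = S_0 * exp(-qT) - K * exp(-rT).
S_0 * exp(-qT) = 0.8500 * 1.00000000 = 0.85000000
K * exp(-rT) = 0.8600 * 0.99742103 = 0.85778209
P = C - S*exp(-qT) + K*exp(-rT)
P = 0.0199 - 0.85000000 + 0.85778209 = 0.0277


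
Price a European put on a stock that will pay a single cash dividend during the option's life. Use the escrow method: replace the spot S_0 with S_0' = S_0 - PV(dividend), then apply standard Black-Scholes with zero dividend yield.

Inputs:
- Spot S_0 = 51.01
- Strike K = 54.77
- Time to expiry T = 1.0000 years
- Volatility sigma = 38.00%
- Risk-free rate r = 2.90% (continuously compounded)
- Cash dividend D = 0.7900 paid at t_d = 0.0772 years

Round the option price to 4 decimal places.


Answer: Price = 9.3726

Derivation:
PV(D) = D * exp(-r * t_d) = 0.7900 * 0.99776370 = 0.78823333
S_0' = S_0 - PV(D) = 51.0100 - 0.78823333 = 50.22176667
d1 = (ln(S_0'/K) + (r + sigma^2/2)*T) / (sigma*sqrt(T)) = 0.03817351
d2 = d1 - sigma*sqrt(T) = -0.34182649
exp(-rT) = 0.97141646
N(-d1) = 0.48477467; N(-d2) = 0.63375926
P = K * exp(-rT) * N(-d2) - S_0' * N(-d1) = 54.7700 * 0.97141646 * 0.63375926 - 50.22176667 * 0.48477467 = 9.3726


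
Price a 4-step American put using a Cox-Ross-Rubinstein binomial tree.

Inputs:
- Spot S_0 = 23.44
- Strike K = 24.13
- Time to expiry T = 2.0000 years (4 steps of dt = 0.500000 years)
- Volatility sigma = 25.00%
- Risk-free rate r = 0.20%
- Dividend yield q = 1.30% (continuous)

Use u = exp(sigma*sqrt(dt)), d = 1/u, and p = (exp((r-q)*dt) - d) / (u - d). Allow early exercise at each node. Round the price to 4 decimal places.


Answer: Price = V(0,0) = 3.8356

Derivation:
dt = T/N = 0.500000
u = exp(sigma*sqrt(dt)) = 1.193365; d = 1/u = 0.837967
p = (exp((r-q)*dt) - d) / (u - d) = 0.440487
Discount per step: exp(-r*dt) = 0.999000
Stock lattice S(k, i) with i counting down-moves:
  k=0: S(0,0) = 23.4400
  k=1: S(1,0) = 27.9725; S(1,1) = 19.6419
  k=2: S(2,0) = 33.3813; S(2,1) = 23.4400; S(2,2) = 16.4593
  k=3: S(3,0) = 39.8361; S(3,1) = 27.9725; S(3,2) = 19.6419; S(3,3) = 13.7923
  k=4: S(4,0) = 47.5390; S(4,1) = 33.3813; S(4,2) = 23.4400; S(4,3) = 16.4593; S(4,4) = 11.5575
Terminal payoffs V(N, i) = max(K - S_T, 0):
  V(4,0) = 0.000000; V(4,1) = 0.000000; V(4,2) = 0.690000; V(4,3) = 7.670702; V(4,4) = 12.572470
Backward induction: V(k, i) = exp(-r*dt) * [p * V(k+1, i) + (1-p) * V(k+1, i+1)]; then take max(V_cont, immediate exercise) for American.
  V(3,0) = exp(-r*dt) * [p*0.000000 + (1-p)*0.000000] = 0.000000; exercise = 0.000000; V(3,0) = max -> 0.000000
  V(3,1) = exp(-r*dt) * [p*0.000000 + (1-p)*0.690000] = 0.385678; exercise = 0.000000; V(3,1) = max -> 0.385678
  V(3,2) = exp(-r*dt) * [p*0.690000 + (1-p)*7.670702] = 4.591197; exercise = 4.488056; V(3,2) = max -> 4.591197
  V(3,3) = exp(-r*dt) * [p*7.670702 + (1-p)*12.572470] = 10.402895; exercise = 10.337653; V(3,3) = max -> 10.402895
  V(2,0) = exp(-r*dt) * [p*0.000000 + (1-p)*0.385678] = 0.215576; exercise = 0.000000; V(2,0) = max -> 0.215576
  V(2,1) = exp(-r*dt) * [p*0.385678 + (1-p)*4.591197] = 2.735981; exercise = 0.690000; V(2,1) = max -> 2.735981
  V(2,2) = exp(-r*dt) * [p*4.591197 + (1-p)*10.402895] = 7.835076; exercise = 7.670702; V(2,2) = max -> 7.835076
  V(1,0) = exp(-r*dt) * [p*0.215576 + (1-p)*2.735981] = 1.624149; exercise = 0.000000; V(1,0) = max -> 1.624149
  V(1,1) = exp(-r*dt) * [p*2.735981 + (1-p)*7.835076] = 5.583403; exercise = 4.488056; V(1,1) = max -> 5.583403
  V(0,0) = exp(-r*dt) * [p*1.624149 + (1-p)*5.583403] = 3.835564; exercise = 0.690000; V(0,0) = max -> 3.835564


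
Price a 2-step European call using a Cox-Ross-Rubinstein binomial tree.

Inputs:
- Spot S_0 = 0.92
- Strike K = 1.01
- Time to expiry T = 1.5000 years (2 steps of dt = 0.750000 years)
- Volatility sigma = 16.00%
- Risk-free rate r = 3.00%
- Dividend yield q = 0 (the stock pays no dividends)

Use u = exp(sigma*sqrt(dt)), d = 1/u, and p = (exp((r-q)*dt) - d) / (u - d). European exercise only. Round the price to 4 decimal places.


Answer: Price = V(0,0) = 0.0583

Derivation:
dt = T/N = 0.750000
u = exp(sigma*sqrt(dt)) = 1.148623; d = 1/u = 0.870607
p = (exp((r-q)*dt) - d) / (u - d) = 0.547262
Discount per step: exp(-r*dt) = 0.977751
Stock lattice S(k, i) with i counting down-moves:
  k=0: S(0,0) = 0.9200
  k=1: S(1,0) = 1.0567; S(1,1) = 0.8010
  k=2: S(2,0) = 1.2138; S(2,1) = 0.9200; S(2,2) = 0.6973
Terminal payoffs V(N, i) = max(S_T - K, 0):
  V(2,0) = 0.203789; V(2,1) = 0.000000; V(2,2) = 0.000000
Backward induction: V(k, i) = exp(-r*dt) * [p * V(k+1, i) + (1-p) * V(k+1, i+1)].
  V(1,0) = exp(-r*dt) * [p*0.203789 + (1-p)*0.000000] = 0.109044
  V(1,1) = exp(-r*dt) * [p*0.000000 + (1-p)*0.000000] = 0.000000
  V(0,0) = exp(-r*dt) * [p*0.109044 + (1-p)*0.000000] = 0.058348


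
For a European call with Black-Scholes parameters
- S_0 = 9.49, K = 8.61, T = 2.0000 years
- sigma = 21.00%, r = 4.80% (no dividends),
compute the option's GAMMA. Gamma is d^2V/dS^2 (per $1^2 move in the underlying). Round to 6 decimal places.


Answer: Gamma = 0.102834

Derivation:
d1 = 0.7994155113; d2 = 0.5024306632
phi(d1) = 0.2898269921; exp(-qT) = 1.0000000000; exp(-rT) = 0.9084640161
Gamma = exp(-qT) * phi(d1) / (S * sigma * sqrt(T)) = 1.0000000000 * 0.2898269921 / (9.4900 * 0.2100 * 1.4142135624) = 0.102834


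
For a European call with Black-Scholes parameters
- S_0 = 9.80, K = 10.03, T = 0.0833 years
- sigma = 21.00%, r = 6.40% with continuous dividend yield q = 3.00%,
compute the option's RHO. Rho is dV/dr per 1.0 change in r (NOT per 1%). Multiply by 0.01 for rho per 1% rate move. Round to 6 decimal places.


d1 = -0.3057145269; d2 = -0.3663241796
phi(d1) = 0.3807283238; exp(-qT) = 0.9975041199; exp(-rT) = 0.9946829856
N(d2) = 0.3570615945
Rho = K*T*exp(-rT)*N(d2) = 10.0300 * 0.0833 * 0.9946829856 * 0.3570615945 = 0.296738

Answer: Rho = 0.296738


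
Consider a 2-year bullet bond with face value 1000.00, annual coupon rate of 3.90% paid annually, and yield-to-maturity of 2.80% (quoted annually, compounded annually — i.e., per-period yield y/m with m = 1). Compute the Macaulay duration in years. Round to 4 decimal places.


Coupon per period c = face * coupon_rate / m = 39.000000
Periods per year m = 1; per-period yield y/m = 0.028000
Number of cashflows N = 2
Cashflows (t years, CF_t, discount factor 1/(1+y/m)^(m*t), PV):
  t = 1.0000: CF_t = 39.000000, DF = 0.972763, PV = 37.937743
  t = 2.0000: CF_t = 1039.000000, DF = 0.946267, PV = 983.171585
Price P = sum_t PV_t = 1021.109328
Macaulay numerator sum_t t * PV_t:
  t * PV_t at t = 1.0000: 37.937743
  t * PV_t at t = 2.0000: 1966.343169
Macaulay duration D = (sum_t t * PV_t) / P = 2004.280913 / 1021.109328 = 1.962847

Answer: Macaulay duration = 1.9628 years


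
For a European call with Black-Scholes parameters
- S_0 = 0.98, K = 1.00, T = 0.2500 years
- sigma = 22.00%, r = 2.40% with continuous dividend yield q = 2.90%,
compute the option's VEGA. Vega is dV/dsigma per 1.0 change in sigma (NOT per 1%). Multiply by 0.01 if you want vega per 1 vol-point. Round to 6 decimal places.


Answer: Vega = 0.192176

Derivation:
d1 = -0.1400246120; d2 = -0.2500246120
phi(d1) = 0.3950503795; exp(-qT) = 0.9927762179; exp(-rT) = 0.9940179641
Vega = S * exp(-qT) * phi(d1) * sqrt(T) = 0.9800 * 0.9927762179 * 0.3950503795 * 0.5000000000 = 0.192176


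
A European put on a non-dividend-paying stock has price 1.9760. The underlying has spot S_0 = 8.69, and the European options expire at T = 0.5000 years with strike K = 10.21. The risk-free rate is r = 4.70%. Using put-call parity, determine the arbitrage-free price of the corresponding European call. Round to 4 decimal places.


Put-call parity: C - P = S_0 * exp(-qT) - K * exp(-rT).
S_0 * exp(-qT) = 8.6900 * 1.00000000 = 8.69000000
K * exp(-rT) = 10.2100 * 0.97677397 = 9.97286228
C = P + S*exp(-qT) - K*exp(-rT)
C = 1.9760 + 8.69000000 - 9.97286228 = 0.6931

Answer: Call price = 0.6931


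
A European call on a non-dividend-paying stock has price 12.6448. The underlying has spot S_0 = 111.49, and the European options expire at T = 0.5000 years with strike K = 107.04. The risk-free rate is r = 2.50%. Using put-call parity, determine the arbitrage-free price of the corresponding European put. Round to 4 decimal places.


Put-call parity: C - P = S_0 * exp(-qT) - K * exp(-rT).
S_0 * exp(-qT) = 111.4900 * 1.00000000 = 111.49000000
K * exp(-rT) = 107.0400 * 0.98757780 = 105.71032776
P = C - S*exp(-qT) + K*exp(-rT)
P = 12.6448 - 111.49000000 + 105.71032776 = 6.8651

Answer: Put price = 6.8651


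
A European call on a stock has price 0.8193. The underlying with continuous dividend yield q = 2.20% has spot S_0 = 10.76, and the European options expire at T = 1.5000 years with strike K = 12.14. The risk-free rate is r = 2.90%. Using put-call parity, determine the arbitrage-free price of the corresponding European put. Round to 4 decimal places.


Put-call parity: C - P = S_0 * exp(-qT) - K * exp(-rT).
S_0 * exp(-qT) = 10.7600 * 0.96753856 = 10.41071490
K * exp(-rT) = 12.1400 * 0.95743255 = 11.62323121
P = C - S*exp(-qT) + K*exp(-rT)
P = 0.8193 - 10.41071490 + 11.62323121 = 2.0318

Answer: Put price = 2.0318


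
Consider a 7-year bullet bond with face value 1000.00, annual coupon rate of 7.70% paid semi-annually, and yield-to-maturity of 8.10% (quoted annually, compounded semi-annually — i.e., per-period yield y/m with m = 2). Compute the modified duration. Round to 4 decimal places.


Coupon per period c = face * coupon_rate / m = 38.500000
Periods per year m = 2; per-period yield y/m = 0.040500
Number of cashflows N = 14
Cashflows (t years, CF_t, discount factor 1/(1+y/m)^(m*t), PV):
  t = 0.5000: CF_t = 38.500000, DF = 0.961076, PV = 37.001442
  t = 1.0000: CF_t = 38.500000, DF = 0.923668, PV = 35.561213
  t = 1.5000: CF_t = 38.500000, DF = 0.887715, PV = 34.177042
  t = 2.0000: CF_t = 38.500000, DF = 0.853162, PV = 32.846749
  t = 2.5000: CF_t = 38.500000, DF = 0.819954, PV = 31.568235
  t = 3.0000: CF_t = 38.500000, DF = 0.788039, PV = 30.339486
  t = 3.5000: CF_t = 38.500000, DF = 0.757365, PV = 29.158564
  t = 4.0000: CF_t = 38.500000, DF = 0.727886, PV = 28.023608
  t = 4.5000: CF_t = 38.500000, DF = 0.699554, PV = 26.932829
  t = 5.0000: CF_t = 38.500000, DF = 0.672325, PV = 25.884506
  t = 5.5000: CF_t = 38.500000, DF = 0.646156, PV = 24.876988
  t = 6.0000: CF_t = 38.500000, DF = 0.621005, PV = 23.908686
  t = 6.5000: CF_t = 38.500000, DF = 0.596833, PV = 22.978074
  t = 7.0000: CF_t = 1038.500000, DF = 0.573602, PV = 595.685896
Price P = sum_t PV_t = 978.943319
First compute Macaulay numerator sum_t t * PV_t:
  t * PV_t at t = 0.5000: 18.500721
  t * PV_t at t = 1.0000: 35.561213
  t * PV_t at t = 1.5000: 51.265563
  t * PV_t at t = 2.0000: 65.693498
  t * PV_t at t = 2.5000: 78.920589
  t * PV_t at t = 3.0000: 91.018459
  t * PV_t at t = 3.5000: 102.054975
  t * PV_t at t = 4.0000: 112.094433
  t * PV_t at t = 4.5000: 121.197729
  t * PV_t at t = 5.0000: 129.422531
  t * PV_t at t = 5.5000: 136.823435
  t * PV_t at t = 6.0000: 143.452118
  t * PV_t at t = 6.5000: 149.357483
  t * PV_t at t = 7.0000: 4169.801269
Macaulay duration D = 5405.164016 / 978.943319 = 5.521427
Modified duration = D / (1 + y/m) = 5.521427 / (1 + 0.040500) = 5.306513

Answer: Modified duration = 5.3065


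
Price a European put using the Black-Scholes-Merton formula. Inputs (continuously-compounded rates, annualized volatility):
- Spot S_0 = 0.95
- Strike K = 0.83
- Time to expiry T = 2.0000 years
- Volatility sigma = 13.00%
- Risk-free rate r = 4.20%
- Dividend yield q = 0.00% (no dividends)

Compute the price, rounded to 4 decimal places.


d1 = (ln(S/K) + (r - q + 0.5*sigma^2) * T) / (sigma * sqrt(T)) = 1.28332420
d2 = d1 - sigma * sqrt(T) = 1.09947644
exp(-rT) = 0.91943126; exp(-qT) = 1.00000000
P = K * exp(-rT) * N(-d2) - S_0 * exp(-qT) * N(-d1)
N(-d1) = 0.09968926; N(-d2) = 0.13578015
P = 0.8300 * 0.91943126 * 0.13578015 - 0.9500 * 1.00000000 * 0.09968926 = 0.0089

Answer: Price = 0.0089


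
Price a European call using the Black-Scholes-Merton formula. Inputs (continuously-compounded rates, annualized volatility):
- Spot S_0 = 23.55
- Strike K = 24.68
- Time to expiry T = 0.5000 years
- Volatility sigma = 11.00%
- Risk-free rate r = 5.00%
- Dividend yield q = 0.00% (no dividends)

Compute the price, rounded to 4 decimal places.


d1 = (ln(S/K) + (r - q + 0.5*sigma^2) * T) / (sigma * sqrt(T)) = -0.24224679
d2 = d1 - sigma * sqrt(T) = -0.32002854
exp(-rT) = 0.97530991; exp(-qT) = 1.00000000
C = S_0 * exp(-qT) * N(d1) - K * exp(-rT) * N(d2)
N(d1) = 0.40429447; N(d2) = 0.37447335
C = 23.5500 * 1.00000000 * 0.40429447 - 24.6800 * 0.97530991 * 0.37447335 = 0.5073

Answer: Price = 0.5073


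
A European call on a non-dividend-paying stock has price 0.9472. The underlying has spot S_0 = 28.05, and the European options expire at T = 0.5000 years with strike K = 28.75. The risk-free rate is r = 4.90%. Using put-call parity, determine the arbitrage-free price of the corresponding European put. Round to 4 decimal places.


Put-call parity: C - P = S_0 * exp(-qT) - K * exp(-rT).
S_0 * exp(-qT) = 28.0500 * 1.00000000 = 28.05000000
K * exp(-rT) = 28.7500 * 0.97579769 = 28.05418356
P = C - S*exp(-qT) + K*exp(-rT)
P = 0.9472 - 28.05000000 + 28.05418356 = 0.9514

Answer: Put price = 0.9514


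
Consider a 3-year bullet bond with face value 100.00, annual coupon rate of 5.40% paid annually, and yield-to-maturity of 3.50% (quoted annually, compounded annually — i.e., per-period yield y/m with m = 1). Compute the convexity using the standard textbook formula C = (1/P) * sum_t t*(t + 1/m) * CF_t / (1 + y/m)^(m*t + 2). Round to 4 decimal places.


Answer: Convexity = 10.4716

Derivation:
Coupon per period c = face * coupon_rate / m = 5.400000
Periods per year m = 1; per-period yield y/m = 0.035000
Number of cashflows N = 3
Cashflows (t years, CF_t, discount factor 1/(1+y/m)^(m*t), PV):
  t = 1.0000: CF_t = 5.400000, DF = 0.966184, PV = 5.217391
  t = 2.0000: CF_t = 5.400000, DF = 0.933511, PV = 5.040958
  t = 3.0000: CF_t = 105.400000, DF = 0.901943, PV = 95.064761
Price P = sum_t PV_t = 105.323110
Convexity numerator sum_t t*(t + 1/m) * CF_t / (1+y/m)^(m*t + 2):
  t = 1.0000: term = 9.740981
  t = 2.0000: term = 28.234728
  t = 3.0000: term = 1064.927661
Convexity = (1/P) * sum = 1102.903371 / 105.323110 = 10.471618


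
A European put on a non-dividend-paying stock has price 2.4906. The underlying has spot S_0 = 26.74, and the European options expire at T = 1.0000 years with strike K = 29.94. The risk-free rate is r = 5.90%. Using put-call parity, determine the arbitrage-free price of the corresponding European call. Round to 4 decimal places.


Put-call parity: C - P = S_0 * exp(-qT) - K * exp(-rT).
S_0 * exp(-qT) = 26.7400 * 1.00000000 = 26.74000000
K * exp(-rT) = 29.9400 * 0.94270677 = 28.22464067
C = P + S*exp(-qT) - K*exp(-rT)
C = 2.4906 + 26.74000000 - 28.22464067 = 1.0060

Answer: Call price = 1.0060


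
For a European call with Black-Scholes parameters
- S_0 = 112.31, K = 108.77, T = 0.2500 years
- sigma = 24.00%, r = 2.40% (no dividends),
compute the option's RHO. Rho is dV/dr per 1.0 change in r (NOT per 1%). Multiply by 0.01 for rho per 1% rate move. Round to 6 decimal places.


d1 = 0.3768945322; d2 = 0.2568945322
phi(d1) = 0.3715903365; exp(-qT) = 1.0000000000; exp(-rT) = 0.9940179641
N(d2) = 0.6013699042
Rho = K*T*exp(-rT)*N(d2) = 108.7700 * 0.2500 * 0.9940179641 * 0.6013699042 = 16.254928

Answer: Rho = 16.254928


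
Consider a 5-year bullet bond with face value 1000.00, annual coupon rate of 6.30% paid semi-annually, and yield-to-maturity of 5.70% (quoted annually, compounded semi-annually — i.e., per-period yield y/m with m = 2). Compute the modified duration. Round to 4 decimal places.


Coupon per period c = face * coupon_rate / m = 31.500000
Periods per year m = 2; per-period yield y/m = 0.028500
Number of cashflows N = 10
Cashflows (t years, CF_t, discount factor 1/(1+y/m)^(m*t), PV):
  t = 0.5000: CF_t = 31.500000, DF = 0.972290, PV = 30.627127
  t = 1.0000: CF_t = 31.500000, DF = 0.945347, PV = 29.778441
  t = 1.5000: CF_t = 31.500000, DF = 0.919152, PV = 28.953273
  t = 2.0000: CF_t = 31.500000, DF = 0.893682, PV = 28.150970
  t = 2.5000: CF_t = 31.500000, DF = 0.868917, PV = 27.370900
  t = 3.0000: CF_t = 31.500000, DF = 0.844840, PV = 26.612445
  t = 3.5000: CF_t = 31.500000, DF = 0.821429, PV = 25.875007
  t = 4.0000: CF_t = 31.500000, DF = 0.798667, PV = 25.158004
  t = 4.5000: CF_t = 31.500000, DF = 0.776536, PV = 24.460869
  t = 5.0000: CF_t = 1031.500000, DF = 0.755018, PV = 778.800590
Price P = sum_t PV_t = 1025.787628
First compute Macaulay numerator sum_t t * PV_t:
  t * PV_t at t = 0.5000: 15.313563
  t * PV_t at t = 1.0000: 29.778441
  t * PV_t at t = 1.5000: 43.429910
  t * PV_t at t = 2.0000: 56.301941
  t * PV_t at t = 2.5000: 68.427249
  t * PV_t at t = 3.0000: 79.837335
  t * PV_t at t = 3.5000: 90.562526
  t * PV_t at t = 4.0000: 100.632017
  t * PV_t at t = 4.5000: 110.073912
  t * PV_t at t = 5.0000: 3894.002951
Macaulay duration D = 4488.359846 / 1025.787628 = 4.375525
Modified duration = D / (1 + y/m) = 4.375525 / (1 + 0.028500) = 4.254278

Answer: Modified duration = 4.2543
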